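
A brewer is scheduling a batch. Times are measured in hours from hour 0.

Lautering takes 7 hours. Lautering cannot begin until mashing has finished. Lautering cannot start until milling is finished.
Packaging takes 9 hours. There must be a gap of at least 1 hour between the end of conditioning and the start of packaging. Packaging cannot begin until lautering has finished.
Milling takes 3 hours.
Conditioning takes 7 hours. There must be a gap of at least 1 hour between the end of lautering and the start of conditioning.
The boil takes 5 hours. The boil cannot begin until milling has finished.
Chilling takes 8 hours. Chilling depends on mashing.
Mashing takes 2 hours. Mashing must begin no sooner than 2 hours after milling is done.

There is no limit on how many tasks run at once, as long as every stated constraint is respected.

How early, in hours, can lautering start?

7

Milling can start immediately at hour 0; it finishes at hour 3.
After milling (finishes hour 3, plus 2-hour gap → hour 5), mashing can start at hour 5 and finishes at hour 7.
Lautering waits on mashing (finishes hour 7); milling (finishes hour 3). The latest of these is hour 7, which is the earliest lautering can start.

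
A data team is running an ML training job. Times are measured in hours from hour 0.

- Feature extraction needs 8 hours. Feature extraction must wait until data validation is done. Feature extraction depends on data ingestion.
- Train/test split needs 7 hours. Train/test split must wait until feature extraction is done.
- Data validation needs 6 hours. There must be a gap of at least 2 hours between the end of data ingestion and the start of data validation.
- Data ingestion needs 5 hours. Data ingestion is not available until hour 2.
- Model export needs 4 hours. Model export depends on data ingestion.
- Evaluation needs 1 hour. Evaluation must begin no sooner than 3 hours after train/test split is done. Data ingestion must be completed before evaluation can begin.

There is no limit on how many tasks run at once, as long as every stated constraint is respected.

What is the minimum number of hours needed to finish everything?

34

After its own release at hour 2, data ingestion can start at hour 2 and finishes at hour 7.
Model export waits on data ingestion (finishes hour 7), so it starts at hour 7 and finishes at 7 + 4 = hour 11.
Data validation waits on data ingestion (finishes hour 7, plus 2-hour gap → hour 9), so it starts at hour 9 and finishes at 9 + 6 = hour 15.
Feature extraction has to wait for data validation (finishes hour 15); data ingestion (finishes hour 7). The latest of these is hour 15, so feature extraction runs hour 15 to 15 + 8 = hour 23.
After feature extraction (finishes hour 23), train/test split can start at hour 23 and finishes at hour 30.
Evaluation cannot start until train/test split (finishes hour 30, plus 3-hour gap → hour 33); data ingestion (finishes hour 7). The controlling bound is hour 33, so evaluation finishes at 33 + 1 = hour 34.
All tasks are finished once the last one completes. Finish times: Data ingestion at 7, Data validation at 15, Feature extraction at 23, Train/test split at 30, Evaluation at 34, Model export at 11. The latest is hour 34.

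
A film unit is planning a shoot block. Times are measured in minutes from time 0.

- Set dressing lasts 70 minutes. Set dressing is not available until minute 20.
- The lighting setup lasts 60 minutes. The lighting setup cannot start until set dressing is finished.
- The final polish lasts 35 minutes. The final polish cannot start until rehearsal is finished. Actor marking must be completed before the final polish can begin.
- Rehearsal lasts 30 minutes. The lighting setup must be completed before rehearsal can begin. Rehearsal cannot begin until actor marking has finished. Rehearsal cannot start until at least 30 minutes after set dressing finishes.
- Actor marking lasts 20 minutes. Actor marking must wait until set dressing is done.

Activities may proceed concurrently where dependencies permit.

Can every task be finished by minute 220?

Yes

Set dressing cannot begin until its own release at minute 20. It runs from minute 20 to 20 + 70 = minute 90.
Actor marking waits on set dressing (finishes minute 90), so it starts at minute 90 and finishes at 90 + 20 = minute 110.
The lighting setup waits on set dressing (finishes minute 90), so it starts at minute 90 and finishes at 90 + 60 = minute 150.
Rehearsal cannot start until the lighting setup (finishes minute 150); actor marking (finishes minute 110); set dressing (finishes minute 90, plus 30-minute gap → minute 120). The controlling bound is minute 150, so rehearsal finishes at 150 + 30 = minute 180.
The final polish needs all of rehearsal (finishes minute 180); actor marking (finishes minute 110). That puts its earliest start at minute 180; it finishes at 180 + 35 = minute 215.
Every task is finished by minute 215, which is no later than the deadline of 220, so the schedule is feasible.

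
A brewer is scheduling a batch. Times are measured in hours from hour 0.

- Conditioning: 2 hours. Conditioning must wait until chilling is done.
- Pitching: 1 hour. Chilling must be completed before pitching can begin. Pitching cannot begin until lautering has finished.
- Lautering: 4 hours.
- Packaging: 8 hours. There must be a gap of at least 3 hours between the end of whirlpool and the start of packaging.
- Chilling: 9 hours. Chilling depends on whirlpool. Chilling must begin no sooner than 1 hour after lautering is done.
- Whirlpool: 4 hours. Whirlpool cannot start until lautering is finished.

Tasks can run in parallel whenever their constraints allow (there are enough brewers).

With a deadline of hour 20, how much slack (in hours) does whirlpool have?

1

Lautering can start immediately at hour 0; it finishes at hour 4.
Whirlpool cannot begin until lautering (finishes hour 4). It runs from hour 4 to 4 + 4 = hour 8.

Working backward from the deadline:
Pitching has no dependents, so it just needs to finish by hour 20. Starting by 20 − 1 = hour 19 achieves that.
Conditioning must finish by hour 20; it takes 2 hours, so it must start by 20 − 2 = hour 18.
Chilling must finish in time for pitching (must start by hour 19); conditioning (must start by hour 18). The tightest is hour 18, so chilling must start by 18 − 9 = hour 9.
To finish by hour 20, packaging (duration 8) must start no later than hour 12.
Whirlpool feeds chilling (must start by hour 9); packaging (must start by hour 12, minus 3-hour gap → hour 9). Taking the minimum, whirlpool must finish by hour 9 and start by 9 − 4 = hour 5.
So whirlpool can start as early as hour 4 and as late as hour 5, giving 5 − 4 = 1 hour of slack.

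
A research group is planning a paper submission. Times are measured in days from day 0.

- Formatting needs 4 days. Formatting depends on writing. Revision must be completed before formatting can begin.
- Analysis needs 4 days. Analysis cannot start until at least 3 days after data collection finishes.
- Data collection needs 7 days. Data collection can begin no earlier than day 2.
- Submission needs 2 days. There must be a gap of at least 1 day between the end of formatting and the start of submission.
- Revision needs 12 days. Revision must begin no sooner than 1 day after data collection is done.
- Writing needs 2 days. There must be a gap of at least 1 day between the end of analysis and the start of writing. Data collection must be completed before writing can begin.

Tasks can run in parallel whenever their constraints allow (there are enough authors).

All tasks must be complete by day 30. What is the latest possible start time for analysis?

Nothing follows submission; the deadline of day 30 is its only limit. It must start by 30 − 2 = day 28.
Formatting has to be done before submission (must start by day 28, minus 1-day gap → day 27). That means finishing by day 27, i.e. starting by 27 − 4 = day 23.
Since formatting (must start by day 23) depends on it, writing must finish by day 23. Backing off its 2-day duration gives a latest start of day 21.
Analysis feeds into writing (must start by day 21, minus 1-day gap → day 20); so analysis must finish by day 20 and therefore start by day 16.

16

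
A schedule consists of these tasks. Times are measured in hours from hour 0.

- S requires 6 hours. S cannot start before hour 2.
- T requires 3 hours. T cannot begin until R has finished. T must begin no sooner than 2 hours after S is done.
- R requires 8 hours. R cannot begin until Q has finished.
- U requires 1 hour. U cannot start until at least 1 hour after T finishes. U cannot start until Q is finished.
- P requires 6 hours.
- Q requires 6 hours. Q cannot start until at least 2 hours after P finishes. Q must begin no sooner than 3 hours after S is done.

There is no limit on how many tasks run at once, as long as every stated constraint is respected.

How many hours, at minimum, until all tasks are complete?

S waits on its own release at hour 2, so it starts at hour 2 and finishes at 2 + 6 = hour 8.
P has no prerequisites, so it starts at hour 0 and finishes at hour 6.
Q needs all of P (finishes hour 6, plus 2-hour gap → hour 8); S (finishes hour 8, plus 3-hour gap → hour 11). That puts its earliest start at hour 11; it finishes at 11 + 6 = hour 17.
R waits on Q (finishes hour 17), so it starts at hour 17 and finishes at 17 + 8 = hour 25.
For T: R (finishes hour 25); S (finishes hour 8, plus 2-hour gap → hour 10). Taking the maximum gives a start of hour 25, and it finishes at 25 + 3 = hour 28.
For U: T (finishes hour 28, plus 1-hour gap → hour 29); Q (finishes hour 17). Taking the maximum gives a start of hour 29, and it finishes at 29 + 1 = hour 30.
All tasks are finished once the last one completes. Finish times: P at 6, Q at 17, R at 25, S at 8, T at 28, U at 30. The latest is hour 30.

30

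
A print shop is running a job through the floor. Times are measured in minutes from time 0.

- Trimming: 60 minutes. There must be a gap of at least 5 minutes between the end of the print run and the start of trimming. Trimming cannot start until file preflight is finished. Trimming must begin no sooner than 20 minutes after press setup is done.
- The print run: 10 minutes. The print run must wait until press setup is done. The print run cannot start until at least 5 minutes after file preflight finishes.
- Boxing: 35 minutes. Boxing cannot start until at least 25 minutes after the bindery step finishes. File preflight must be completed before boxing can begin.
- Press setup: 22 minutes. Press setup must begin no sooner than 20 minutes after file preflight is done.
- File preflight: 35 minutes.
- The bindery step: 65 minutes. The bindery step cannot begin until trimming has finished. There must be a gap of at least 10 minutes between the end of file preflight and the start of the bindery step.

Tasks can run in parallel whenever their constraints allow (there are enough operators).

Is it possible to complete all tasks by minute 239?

No

Nothing blocks file preflight, so it runs from minute 0 to minute 35.
After file preflight (finishes minute 35, plus 20-minute gap → minute 55), press setup can start at minute 55 and finishes at minute 77.
The print run has to wait for press setup (finishes minute 77); file preflight (finishes minute 35, plus 5-minute gap → minute 40). The latest of these is minute 77, so the print run runs minute 77 to 77 + 10 = minute 87.
Trimming needs all of the print run (finishes minute 87, plus 5-minute gap → minute 92); file preflight (finishes minute 35); press setup (finishes minute 77, plus 20-minute gap → minute 97). That puts its earliest start at minute 97; it finishes at 97 + 60 = minute 157.
For the bindery step: trimming (finishes minute 157); file preflight (finishes minute 35, plus 10-minute gap → minute 45). Taking the maximum gives a start of minute 157, and it finishes at 157 + 65 = minute 222.
Boxing needs all of the bindery step (finishes minute 222, plus 25-minute gap → minute 247); file preflight (finishes minute 35). That puts its earliest start at minute 247; it finishes at 247 + 35 = minute 282.
The earliest everything can be done is minute 282, which is after the deadline of 239, so it is not possible.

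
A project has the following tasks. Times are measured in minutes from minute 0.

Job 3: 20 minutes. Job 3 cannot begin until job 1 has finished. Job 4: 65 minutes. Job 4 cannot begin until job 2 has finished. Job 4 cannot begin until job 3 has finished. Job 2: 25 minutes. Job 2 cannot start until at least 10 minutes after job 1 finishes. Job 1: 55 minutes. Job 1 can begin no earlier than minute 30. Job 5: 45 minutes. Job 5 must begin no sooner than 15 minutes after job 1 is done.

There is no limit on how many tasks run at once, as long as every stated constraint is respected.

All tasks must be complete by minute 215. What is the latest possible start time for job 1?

Job 4 has no dependents, so it just needs to finish by minute 215. Starting by 215 − 65 = minute 150 achieves that.
Job 2 feeds into job 4 (must start by minute 150); so job 2 must finish by minute 150 and therefore start by minute 125.
Job 3 feeds into job 4 (must start by minute 150); so job 3 must finish by minute 150 and therefore start by minute 130.
Job 5 has no dependents, so it just needs to finish by minute 215. Starting by 215 − 45 = minute 170 achieves that.
Job 1 feeds job 2 (must start by minute 125, minus 10-minute gap → minute 115); job 3 (must start by minute 130); job 5 (must start by minute 170, minus 15-minute gap → minute 155). Taking the minimum, job 1 must finish by minute 115 and start by 115 − 55 = minute 60.

60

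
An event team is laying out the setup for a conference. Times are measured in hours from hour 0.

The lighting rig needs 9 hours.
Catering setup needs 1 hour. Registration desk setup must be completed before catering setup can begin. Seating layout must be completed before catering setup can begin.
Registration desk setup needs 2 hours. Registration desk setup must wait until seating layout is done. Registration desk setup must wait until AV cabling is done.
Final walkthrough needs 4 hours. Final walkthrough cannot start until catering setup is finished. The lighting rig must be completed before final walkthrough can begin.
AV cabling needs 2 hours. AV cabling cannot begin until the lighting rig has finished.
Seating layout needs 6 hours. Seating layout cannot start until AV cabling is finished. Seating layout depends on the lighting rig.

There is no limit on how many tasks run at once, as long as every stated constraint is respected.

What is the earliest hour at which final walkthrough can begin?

Nothing blocks the lighting rig, so it runs from hour 0 to hour 9.
AV cabling waits on the lighting rig (finishes hour 9), so it starts at hour 9 and finishes at 9 + 2 = hour 11.
For seating layout: AV cabling (finishes hour 11); the lighting rig (finishes hour 9). Taking the maximum gives a start of hour 11, and it finishes at 11 + 6 = hour 17.
For registration desk setup: seating layout (finishes hour 17); AV cabling (finishes hour 11). Taking the maximum gives a start of hour 17, and it finishes at 17 + 2 = hour 19.
Catering setup needs all of registration desk setup (finishes hour 19); seating layout (finishes hour 17). That puts its earliest start at hour 19; it finishes at 19 + 1 = hour 20.
Final walkthrough waits on catering setup (finishes hour 20); the lighting rig (finishes hour 9). The latest of these is hour 20, which is the earliest final walkthrough can start.

20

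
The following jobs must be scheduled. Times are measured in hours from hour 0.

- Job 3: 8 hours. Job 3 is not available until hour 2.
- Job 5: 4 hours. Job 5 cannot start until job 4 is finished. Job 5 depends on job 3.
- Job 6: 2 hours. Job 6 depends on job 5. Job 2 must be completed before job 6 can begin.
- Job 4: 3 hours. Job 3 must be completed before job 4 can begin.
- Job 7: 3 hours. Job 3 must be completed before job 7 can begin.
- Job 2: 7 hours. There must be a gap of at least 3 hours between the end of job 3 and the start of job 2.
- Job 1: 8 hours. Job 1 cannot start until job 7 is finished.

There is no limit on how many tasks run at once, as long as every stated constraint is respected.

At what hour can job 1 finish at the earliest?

21

After its own release at hour 2, job 3 can start at hour 2 and finishes at hour 10.
After job 3 (finishes hour 10), job 7 can start at hour 10 and finishes at hour 13.
After job 7 (finishes hour 13), job 1 can start at hour 13 and finishes at hour 21.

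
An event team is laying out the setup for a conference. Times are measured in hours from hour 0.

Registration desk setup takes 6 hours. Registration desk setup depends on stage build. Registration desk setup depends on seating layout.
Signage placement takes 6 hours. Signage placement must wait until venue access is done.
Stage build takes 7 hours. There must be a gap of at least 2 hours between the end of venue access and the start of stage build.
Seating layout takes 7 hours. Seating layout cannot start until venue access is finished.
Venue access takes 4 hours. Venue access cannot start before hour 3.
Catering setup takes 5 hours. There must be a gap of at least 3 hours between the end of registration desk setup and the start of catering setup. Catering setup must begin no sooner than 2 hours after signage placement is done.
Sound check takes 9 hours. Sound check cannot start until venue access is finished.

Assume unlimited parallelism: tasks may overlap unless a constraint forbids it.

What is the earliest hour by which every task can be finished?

Venue access cannot begin until its own release at hour 3. It runs from hour 3 to 3 + 4 = hour 7.
Sound check cannot begin until venue access (finishes hour 7). It runs from hour 7 to 7 + 9 = hour 16.
Signage placement waits on venue access (finishes hour 7), so it starts at hour 7 and finishes at 7 + 6 = hour 13.
Seating layout waits on venue access (finishes hour 7), so it starts at hour 7 and finishes at 7 + 7 = hour 14.
Stage build cannot begin until venue access (finishes hour 7, plus 2-hour gap → hour 9). It runs from hour 9 to 9 + 7 = hour 16.
Registration desk setup needs all of stage build (finishes hour 16); seating layout (finishes hour 14). That puts its earliest start at hour 16; it finishes at 16 + 6 = hour 22.
For catering setup: registration desk setup (finishes hour 22, plus 3-hour gap → hour 25); signage placement (finishes hour 13, plus 2-hour gap → hour 15). Taking the maximum gives a start of hour 25, and it finishes at 25 + 5 = hour 30.
All tasks are finished once the last one completes. Finish times: Venue access at 7, Stage build at 16, Seating layout at 14, Registration desk setup at 22, Signage placement at 13, Catering setup at 30, Sound check at 16. The latest is hour 30.

30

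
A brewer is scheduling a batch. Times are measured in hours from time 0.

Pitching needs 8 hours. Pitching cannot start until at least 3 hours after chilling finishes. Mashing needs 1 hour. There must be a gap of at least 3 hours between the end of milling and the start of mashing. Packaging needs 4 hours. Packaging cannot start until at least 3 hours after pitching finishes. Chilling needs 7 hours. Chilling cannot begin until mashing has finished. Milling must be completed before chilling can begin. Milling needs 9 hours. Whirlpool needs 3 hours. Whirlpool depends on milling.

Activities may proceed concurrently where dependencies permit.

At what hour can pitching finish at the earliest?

Nothing blocks milling, so it runs from hour 0 to hour 9.
After milling (finishes hour 9, plus 3-hour gap → hour 12), mashing can start at hour 12 and finishes at hour 13.
For chilling: mashing (finishes hour 13); milling (finishes hour 9). Taking the maximum gives a start of hour 13, and it finishes at 13 + 7 = hour 20.
Pitching waits on chilling (finishes hour 20, plus 3-hour gap → hour 23), so it starts at hour 23 and finishes at 23 + 8 = hour 31.

31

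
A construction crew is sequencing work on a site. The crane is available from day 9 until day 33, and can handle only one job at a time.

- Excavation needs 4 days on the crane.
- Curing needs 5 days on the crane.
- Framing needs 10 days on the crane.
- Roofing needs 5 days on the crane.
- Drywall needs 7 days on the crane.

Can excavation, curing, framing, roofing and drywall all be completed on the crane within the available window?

No

The crane window is 33 − 9 = 24 days.
Running back to back, the jobs need 4 + 5 + 10 + 5 + 7 = 31 days on the crane.
Since 31 > 24, they cannot all fit.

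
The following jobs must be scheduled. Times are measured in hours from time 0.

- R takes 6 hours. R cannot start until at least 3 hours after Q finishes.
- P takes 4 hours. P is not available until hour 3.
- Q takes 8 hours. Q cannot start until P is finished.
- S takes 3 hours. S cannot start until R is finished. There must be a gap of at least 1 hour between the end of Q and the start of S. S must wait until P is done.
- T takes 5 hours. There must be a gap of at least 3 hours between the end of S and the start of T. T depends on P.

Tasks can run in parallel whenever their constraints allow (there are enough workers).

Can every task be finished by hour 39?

P cannot begin until its own release at hour 3. It runs from hour 3 to 3 + 4 = hour 7.
After P (finishes hour 7), Q can start at hour 7 and finishes at hour 15.
R waits on Q (finishes hour 15, plus 3-hour gap → hour 18), so it starts at hour 18 and finishes at 18 + 6 = hour 24.
For S: R (finishes hour 24); Q (finishes hour 15, plus 1-hour gap → hour 16); P (finishes hour 7). Taking the maximum gives a start of hour 24, and it finishes at 24 + 3 = hour 27.
For T: S (finishes hour 27, plus 3-hour gap → hour 30); P (finishes hour 7). Taking the maximum gives a start of hour 30, and it finishes at 30 + 5 = hour 35.
Every task is finished by hour 35, which is no later than the deadline of 39, so the schedule is feasible.

Yes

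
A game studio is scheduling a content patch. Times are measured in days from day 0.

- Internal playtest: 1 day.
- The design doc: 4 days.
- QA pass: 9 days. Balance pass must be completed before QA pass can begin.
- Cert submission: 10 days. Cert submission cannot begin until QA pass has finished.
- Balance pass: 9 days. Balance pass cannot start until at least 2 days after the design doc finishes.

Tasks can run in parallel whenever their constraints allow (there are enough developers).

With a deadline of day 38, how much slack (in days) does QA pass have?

Nothing blocks the design doc, so it runs from day 0 to day 4.
After the design doc (finishes day 4, plus 2-day gap → day 6), balance pass can start at day 6 and finishes at day 15.
QA pass cannot begin until balance pass (finishes day 15). It runs from day 15 to 15 + 9 = day 24.

Working backward from the deadline:
To finish by day 38, cert submission (duration 10) must start no later than day 28.
QA pass has to be done before cert submission (must start by day 28). That means finishing by day 28, i.e. starting by 28 − 9 = day 19.
So QA pass can start as early as day 15 and as late as day 19, giving 19 − 15 = 4 days of slack.

4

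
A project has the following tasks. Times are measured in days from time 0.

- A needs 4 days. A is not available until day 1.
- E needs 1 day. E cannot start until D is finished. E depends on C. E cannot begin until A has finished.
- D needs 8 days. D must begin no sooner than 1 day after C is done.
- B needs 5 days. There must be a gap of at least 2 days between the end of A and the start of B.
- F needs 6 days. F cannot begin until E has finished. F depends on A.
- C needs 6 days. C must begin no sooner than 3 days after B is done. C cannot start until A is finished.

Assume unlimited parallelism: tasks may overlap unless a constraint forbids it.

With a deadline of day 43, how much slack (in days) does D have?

A waits on its own release at day 1, so it starts at day 1 and finishes at 1 + 4 = day 5.
B waits on A (finishes day 5, plus 2-day gap → day 7), so it starts at day 7 and finishes at 7 + 5 = day 12.
C needs all of B (finishes day 12, plus 3-day gap → day 15); A (finishes day 5). That puts its earliest start at day 15; it finishes at 15 + 6 = day 21.
After C (finishes day 21, plus 1-day gap → day 22), D can start at day 22 and finishes at day 30.

Working backward from the deadline:
To finish by day 43, F (duration 6) must start no later than day 37.
E has to be done before F (must start by day 37). That means finishing by day 37, i.e. starting by 37 − 1 = day 36.
D must finish before E (must start by day 36). With an 8-day duration, D must start by 36 − 8 = day 28.
So D can start as early as day 22 and as late as day 28, giving 28 − 22 = 6 days of slack.

6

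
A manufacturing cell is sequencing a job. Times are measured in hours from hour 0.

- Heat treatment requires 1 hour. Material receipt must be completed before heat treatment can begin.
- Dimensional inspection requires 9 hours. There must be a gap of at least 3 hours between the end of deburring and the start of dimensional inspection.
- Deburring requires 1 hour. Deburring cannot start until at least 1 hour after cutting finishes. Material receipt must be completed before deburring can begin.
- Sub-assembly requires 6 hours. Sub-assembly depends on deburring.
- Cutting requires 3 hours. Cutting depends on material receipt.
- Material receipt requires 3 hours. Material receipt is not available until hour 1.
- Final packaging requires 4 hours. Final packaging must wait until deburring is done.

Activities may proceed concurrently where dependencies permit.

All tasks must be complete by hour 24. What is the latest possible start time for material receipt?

4

Dimensional inspection has no dependents, so it just needs to finish by hour 24. Starting by 24 − 9 = hour 15 achieves that.
Nothing follows sub-assembly; the deadline of hour 24 is its only limit. It must start by 24 − 6 = hour 18.
Final packaging must finish by hour 24; it takes 4 hours, so it must start by 24 − 4 = hour 20.
Deburring must finish in time for dimensional inspection (must start by hour 15, minus 3-hour gap → hour 12); sub-assembly (must start by hour 18); final packaging (must start by hour 20). The tightest is hour 12, so deburring must start by 12 − 1 = hour 11.
Cutting must finish before deburring (must start by hour 11, minus 1-hour gap → hour 10). With a 3-hour duration, cutting must start by 10 − 3 = hour 7.
Nothing follows heat treatment; the deadline of hour 24 is its only limit. It must start by 24 − 1 = hour 23.
Material receipt must finish in time for cutting (must start by hour 7); deburring (must start by hour 11); heat treatment (must start by hour 23). The tightest is hour 7, so material receipt must start by 7 − 3 = hour 4.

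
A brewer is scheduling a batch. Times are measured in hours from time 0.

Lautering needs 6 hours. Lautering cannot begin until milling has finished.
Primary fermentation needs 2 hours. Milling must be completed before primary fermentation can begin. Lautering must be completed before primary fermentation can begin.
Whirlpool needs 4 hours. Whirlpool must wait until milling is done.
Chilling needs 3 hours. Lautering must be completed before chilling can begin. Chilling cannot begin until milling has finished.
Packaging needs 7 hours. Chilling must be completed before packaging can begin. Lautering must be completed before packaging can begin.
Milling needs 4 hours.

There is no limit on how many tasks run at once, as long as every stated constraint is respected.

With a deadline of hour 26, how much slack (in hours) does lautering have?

6

Milling has no prerequisites, so it starts at hour 0 and finishes at hour 4.
Lautering waits on milling (finishes hour 4), so it starts at hour 4 and finishes at 4 + 6 = hour 10.

Working backward from the deadline:
Nothing follows packaging; the deadline of hour 26 is its only limit. It must start by 26 − 7 = hour 19.
Since packaging (must start by hour 19) depends on it, chilling must finish by hour 19. Backing off its 3-hour duration gives a latest start of hour 16.
Primary fermentation must finish by hour 26; it takes 2 hours, so it must start by 26 − 2 = hour 24.
Lautering has several dependents: chilling (must start by hour 16); primary fermentation (must start by hour 24); packaging (must start by hour 19). The earliest of those limits is hour 16, so lautering must start by 16 − 6 = hour 10.
So lautering can start as early as hour 4 and as late as hour 10, giving 10 − 4 = 6 hours of slack.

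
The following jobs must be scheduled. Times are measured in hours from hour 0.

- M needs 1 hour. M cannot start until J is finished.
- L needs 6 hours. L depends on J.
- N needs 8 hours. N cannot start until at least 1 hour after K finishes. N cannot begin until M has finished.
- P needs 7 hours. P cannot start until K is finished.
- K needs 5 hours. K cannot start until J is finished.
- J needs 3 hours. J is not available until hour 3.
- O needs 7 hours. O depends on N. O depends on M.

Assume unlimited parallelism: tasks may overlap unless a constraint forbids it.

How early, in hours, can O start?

J waits on its own release at hour 3, so it starts at hour 3 and finishes at 3 + 3 = hour 6.
M cannot begin until J (finishes hour 6). It runs from hour 6 to 6 + 1 = hour 7.
K cannot begin until J (finishes hour 6). It runs from hour 6 to 6 + 5 = hour 11.
N needs all of K (finishes hour 11, plus 1-hour gap → hour 12); M (finishes hour 7). That puts its earliest start at hour 12; it finishes at 12 + 8 = hour 20.
O waits on N (finishes hour 20); M (finishes hour 7). The latest of these is hour 20, which is the earliest O can start.

20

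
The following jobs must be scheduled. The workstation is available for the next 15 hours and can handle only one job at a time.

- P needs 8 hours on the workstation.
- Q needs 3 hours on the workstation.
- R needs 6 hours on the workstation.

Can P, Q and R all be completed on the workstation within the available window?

Running back to back, the jobs need 8 + 3 + 6 = 17 hours on the workstation.
Since 17 > 15, they cannot all fit.

No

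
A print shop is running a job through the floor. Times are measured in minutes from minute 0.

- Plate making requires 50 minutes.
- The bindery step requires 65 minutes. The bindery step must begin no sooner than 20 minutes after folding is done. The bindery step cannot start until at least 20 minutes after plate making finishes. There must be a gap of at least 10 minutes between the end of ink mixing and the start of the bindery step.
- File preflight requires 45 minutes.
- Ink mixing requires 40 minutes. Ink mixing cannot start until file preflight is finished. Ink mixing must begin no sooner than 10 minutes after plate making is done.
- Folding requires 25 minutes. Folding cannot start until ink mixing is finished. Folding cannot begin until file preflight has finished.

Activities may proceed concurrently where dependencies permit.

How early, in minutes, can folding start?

100

Plate making can start immediately at minute 0; it finishes at minute 50.
File preflight can start immediately at minute 0; it finishes at minute 45.
Ink mixing needs all of file preflight (finishes minute 45); plate making (finishes minute 50, plus 10-minute gap → minute 60). That puts its earliest start at minute 60; it finishes at 60 + 40 = minute 100.
Folding waits on ink mixing (finishes minute 100); file preflight (finishes minute 45). The latest of these is minute 100, which is the earliest folding can start.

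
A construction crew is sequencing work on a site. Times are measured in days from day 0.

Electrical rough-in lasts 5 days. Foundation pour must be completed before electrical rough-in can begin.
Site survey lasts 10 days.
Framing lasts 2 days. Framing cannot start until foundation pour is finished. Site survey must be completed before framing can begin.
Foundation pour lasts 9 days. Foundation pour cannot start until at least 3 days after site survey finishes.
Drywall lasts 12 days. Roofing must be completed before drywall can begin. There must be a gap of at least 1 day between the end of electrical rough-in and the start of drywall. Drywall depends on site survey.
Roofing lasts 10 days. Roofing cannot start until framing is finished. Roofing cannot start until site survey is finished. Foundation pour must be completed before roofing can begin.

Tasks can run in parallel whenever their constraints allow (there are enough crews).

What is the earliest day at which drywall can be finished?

Site survey can start immediately at day 0; it finishes at day 10.
Foundation pour cannot begin until site survey (finishes day 10, plus 3-day gap → day 13). It runs from day 13 to 13 + 9 = day 22.
Electrical rough-in waits on foundation pour (finishes day 22), so it starts at day 22 and finishes at 22 + 5 = day 27.
Framing cannot start until foundation pour (finishes day 22); site survey (finishes day 10). The controlling bound is day 22, so framing finishes at 22 + 2 = day 24.
Roofing cannot start until framing (finishes day 24); site survey (finishes day 10); foundation pour (finishes day 22). The controlling bound is day 24, so roofing finishes at 24 + 10 = day 34.
Drywall cannot start until roofing (finishes day 34); electrical rough-in (finishes day 27, plus 1-day gap → day 28); site survey (finishes day 10). The controlling bound is day 34, so drywall finishes at 34 + 12 = day 46.

46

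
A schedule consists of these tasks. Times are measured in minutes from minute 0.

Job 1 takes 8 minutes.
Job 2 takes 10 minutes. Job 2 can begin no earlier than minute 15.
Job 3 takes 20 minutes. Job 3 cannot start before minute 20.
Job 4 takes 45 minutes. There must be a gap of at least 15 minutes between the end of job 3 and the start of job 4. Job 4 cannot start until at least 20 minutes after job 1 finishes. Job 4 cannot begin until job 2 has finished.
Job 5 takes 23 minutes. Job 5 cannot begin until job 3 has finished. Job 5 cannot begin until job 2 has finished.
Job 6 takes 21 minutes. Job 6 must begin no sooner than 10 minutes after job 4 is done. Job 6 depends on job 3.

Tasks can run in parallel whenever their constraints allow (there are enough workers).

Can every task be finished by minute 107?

Job 3 cannot begin until its own release at minute 20. It runs from minute 20 to 20 + 20 = minute 40.
Job 2 cannot begin until its own release at minute 15. It runs from minute 15 to 15 + 10 = minute 25.
For job 5: job 3 (finishes minute 40); job 2 (finishes minute 25). Taking the maximum gives a start of minute 40, and it finishes at 40 + 23 = minute 63.
Nothing blocks job 1, so it runs from minute 0 to minute 8.
Job 4 cannot start until job 3 (finishes minute 40, plus 15-minute gap → minute 55); job 1 (finishes minute 8, plus 20-minute gap → minute 28); job 2 (finishes minute 25). The controlling bound is minute 55, so job 4 finishes at 55 + 45 = minute 100.
Job 6 needs all of job 4 (finishes minute 100, plus 10-minute gap → minute 110); job 3 (finishes minute 40). That puts its earliest start at minute 110; it finishes at 110 + 21 = minute 131.
The earliest everything can be done is minute 131, which is after the deadline of 107, so it is not possible.

No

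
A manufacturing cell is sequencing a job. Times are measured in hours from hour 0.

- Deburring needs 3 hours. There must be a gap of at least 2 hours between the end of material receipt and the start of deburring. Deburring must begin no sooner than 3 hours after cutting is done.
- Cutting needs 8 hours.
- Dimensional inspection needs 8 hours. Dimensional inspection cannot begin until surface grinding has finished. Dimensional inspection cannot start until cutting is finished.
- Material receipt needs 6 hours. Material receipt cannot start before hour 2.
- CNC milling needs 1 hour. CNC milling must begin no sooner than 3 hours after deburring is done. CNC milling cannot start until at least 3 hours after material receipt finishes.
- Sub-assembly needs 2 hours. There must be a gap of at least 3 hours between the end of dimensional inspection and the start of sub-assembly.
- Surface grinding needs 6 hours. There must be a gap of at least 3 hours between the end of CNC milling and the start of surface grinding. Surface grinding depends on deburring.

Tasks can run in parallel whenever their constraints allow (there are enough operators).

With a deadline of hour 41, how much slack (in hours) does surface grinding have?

Cutting has no prerequisites, so it starts at hour 0 and finishes at hour 8.
Material receipt waits on its own release at hour 2, so it starts at hour 2 and finishes at 2 + 6 = hour 8.
Deburring needs all of material receipt (finishes hour 8, plus 2-hour gap → hour 10); cutting (finishes hour 8, plus 3-hour gap → hour 11). That puts its earliest start at hour 11; it finishes at 11 + 3 = hour 14.
CNC milling cannot start until deburring (finishes hour 14, plus 3-hour gap → hour 17); material receipt (finishes hour 8, plus 3-hour gap → hour 11). The controlling bound is hour 17, so CNC milling finishes at 17 + 1 = hour 18.
Surface grinding cannot start until CNC milling (finishes hour 18, plus 3-hour gap → hour 21); deburring (finishes hour 14). The controlling bound is hour 21, so surface grinding finishes at 21 + 6 = hour 27.

Working backward from the deadline:
Sub-assembly has no dependents, so it just needs to finish by hour 41. Starting by 41 − 2 = hour 39 achieves that.
Dimensional inspection must finish before sub-assembly (must start by hour 39, minus 3-hour gap → hour 36). With an 8-hour duration, dimensional inspection must start by 36 − 8 = hour 28.
Surface grinding feeds into dimensional inspection (must start by hour 28); so surface grinding must finish by hour 28 and therefore start by hour 22.
So surface grinding can start as early as hour 21 and as late as hour 22, giving 22 − 21 = 1 hour of slack.

1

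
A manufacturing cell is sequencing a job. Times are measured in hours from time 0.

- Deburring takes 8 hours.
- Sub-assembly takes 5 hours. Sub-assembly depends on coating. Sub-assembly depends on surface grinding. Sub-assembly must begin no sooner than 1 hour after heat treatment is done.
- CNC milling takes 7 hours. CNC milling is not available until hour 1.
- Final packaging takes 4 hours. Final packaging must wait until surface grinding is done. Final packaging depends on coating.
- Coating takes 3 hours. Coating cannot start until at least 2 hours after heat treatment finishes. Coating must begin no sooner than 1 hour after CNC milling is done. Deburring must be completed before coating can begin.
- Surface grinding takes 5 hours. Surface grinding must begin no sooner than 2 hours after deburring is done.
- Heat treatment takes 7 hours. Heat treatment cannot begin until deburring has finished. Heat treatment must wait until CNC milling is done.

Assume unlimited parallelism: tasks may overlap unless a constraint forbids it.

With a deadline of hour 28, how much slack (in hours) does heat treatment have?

3

After its own release at hour 1, CNC milling can start at hour 1 and finishes at hour 8.
Deburring can start immediately at hour 0; it finishes at hour 8.
Heat treatment has to wait for deburring (finishes hour 8); CNC milling (finishes hour 8). The latest of these is hour 8, so heat treatment runs hour 8 to 8 + 7 = hour 15.

Working backward from the deadline:
Sub-assembly must finish by hour 28; it takes 5 hours, so it must start by 28 − 5 = hour 23.
Nothing follows final packaging; the deadline of hour 28 is its only limit. It must start by 28 − 4 = hour 24.
For coating: sub-assembly (must start by hour 23); final packaging (must start by hour 24). The most restrictive is hour 23; with a 3-hour duration, coating must start by hour 20.
Heat treatment must finish in time for coating (must start by hour 20, minus 2-hour gap → hour 18); sub-assembly (must start by hour 23, minus 1-hour gap → hour 22). The tightest is hour 18, so heat treatment must start by 18 − 7 = hour 11.
So heat treatment can start as early as hour 8 and as late as hour 11, giving 11 − 8 = 3 hours of slack.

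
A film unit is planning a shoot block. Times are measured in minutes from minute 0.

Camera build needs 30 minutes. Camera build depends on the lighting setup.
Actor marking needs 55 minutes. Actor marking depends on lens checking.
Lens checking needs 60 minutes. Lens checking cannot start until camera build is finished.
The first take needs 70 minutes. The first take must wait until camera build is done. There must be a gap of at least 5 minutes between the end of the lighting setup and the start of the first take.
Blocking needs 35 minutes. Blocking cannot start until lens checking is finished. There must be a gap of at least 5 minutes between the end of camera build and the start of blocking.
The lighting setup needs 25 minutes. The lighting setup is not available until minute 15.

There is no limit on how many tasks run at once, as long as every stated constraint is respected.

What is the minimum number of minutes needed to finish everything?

After its own release at minute 15, the lighting setup can start at minute 15 and finishes at minute 40.
Camera build cannot begin until the lighting setup (finishes minute 40). It runs from minute 40 to 40 + 30 = minute 70.
The first take has to wait for camera build (finishes minute 70); the lighting setup (finishes minute 40, plus 5-minute gap → minute 45). The latest of these is minute 70, so the first take runs minute 70 to 70 + 70 = minute 140.
After camera build (finishes minute 70), lens checking can start at minute 70 and finishes at minute 130.
After lens checking (finishes minute 130), actor marking can start at minute 130 and finishes at minute 185.
Blocking needs all of lens checking (finishes minute 130); camera build (finishes minute 70, plus 5-minute gap → minute 75). That puts its earliest start at minute 130; it finishes at 130 + 35 = minute 165.
All tasks are finished once the last one completes. Finish times: The lighting setup at 40, Camera build at 70, Lens checking at 130, Blocking at 165, Actor marking at 185, The first take at 140. The latest is minute 185.

185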